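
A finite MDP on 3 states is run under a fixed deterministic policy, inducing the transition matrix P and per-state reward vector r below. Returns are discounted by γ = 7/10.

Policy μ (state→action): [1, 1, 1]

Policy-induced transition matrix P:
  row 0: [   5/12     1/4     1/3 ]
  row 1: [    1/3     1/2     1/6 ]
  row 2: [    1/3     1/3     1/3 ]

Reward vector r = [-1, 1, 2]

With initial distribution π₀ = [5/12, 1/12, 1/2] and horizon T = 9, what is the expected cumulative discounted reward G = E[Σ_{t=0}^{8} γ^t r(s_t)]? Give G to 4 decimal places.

t=0: π = [0.4167, 0.0833, 0.5000], E[r] = 0.6667, γ^t·E[r] = 0.666667, running G = 0.666667
t=1: π = [0.3681, 0.3125, 0.3194], E[r] = 0.5833, γ^t·E[r] = 0.408333, running G = 1.075000
t=2: π = [0.3640, 0.3547, 0.2813], E[r] = 0.5532, γ^t·E[r] = 0.271088, running G = 1.346088
t=3: π = [0.3637, 0.3621, 0.2742], E[r] = 0.5469, γ^t·E[r] = 0.187578, running G = 1.533666
t=4: π = [0.3636, 0.3634, 0.2730], E[r] = 0.5457, γ^t·E[r] = 0.131023, running G = 1.664689
t=5: π = [0.3636, 0.3636, 0.2728], E[r] = 0.5455, γ^t·E[r] = 0.091682, running G = 1.756371
t=6: π = [0.3636, 0.3636, 0.2727], E[r] = 0.5455, γ^t·E[r] = 0.064173, running G = 1.820544
t=7: π = [0.3636, 0.3636, 0.2727], E[r] = 0.5455, γ^t·E[r] = 0.044921, running G = 1.865464
t=8: π = [0.3636, 0.3636, 0.2727], E[r] = 0.5455, γ^t·E[r] = 0.031444, running G = 1.896909

G = 1.8969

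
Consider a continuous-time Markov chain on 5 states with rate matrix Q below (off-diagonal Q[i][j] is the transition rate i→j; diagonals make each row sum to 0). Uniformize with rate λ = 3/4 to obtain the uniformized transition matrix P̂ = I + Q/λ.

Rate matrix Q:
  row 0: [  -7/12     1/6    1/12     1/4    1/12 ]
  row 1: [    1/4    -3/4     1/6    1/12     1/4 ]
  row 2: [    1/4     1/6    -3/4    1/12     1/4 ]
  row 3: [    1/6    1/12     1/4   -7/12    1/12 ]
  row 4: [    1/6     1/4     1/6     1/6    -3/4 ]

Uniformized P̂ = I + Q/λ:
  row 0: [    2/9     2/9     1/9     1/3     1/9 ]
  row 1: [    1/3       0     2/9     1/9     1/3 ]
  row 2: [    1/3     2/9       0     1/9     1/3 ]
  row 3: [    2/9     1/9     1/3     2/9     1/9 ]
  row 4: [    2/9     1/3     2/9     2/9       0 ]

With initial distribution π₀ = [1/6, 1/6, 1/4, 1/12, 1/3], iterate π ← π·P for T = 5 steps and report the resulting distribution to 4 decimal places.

t=0: π = [0.1667, 0.1667, 0.2500, 0.0833, 0.3333]
t=1: π = [0.2685, 0.2130, 0.1574, 0.1944, 0.1667]
t=2: π = [0.2634, 0.1718, 0.1790, 0.2109, 0.1749]
t=3: π = [0.2612, 0.1800, 0.1766, 0.2125, 0.1696]
t=4: π = [0.2619, 0.1775, 0.1776, 0.2116, 0.1715]
t=5: π = [0.2617, 0.1783, 0.1772, 0.2119, 0.1709]

π = [0.2617, 0.1783, 0.1772, 0.2119, 0.1709]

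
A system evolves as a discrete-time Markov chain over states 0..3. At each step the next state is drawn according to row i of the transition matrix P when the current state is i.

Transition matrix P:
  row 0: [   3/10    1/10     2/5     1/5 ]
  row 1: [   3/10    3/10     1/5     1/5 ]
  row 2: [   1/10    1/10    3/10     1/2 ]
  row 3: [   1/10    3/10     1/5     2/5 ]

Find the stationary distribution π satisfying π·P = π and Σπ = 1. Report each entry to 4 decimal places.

Balance equations π_j = Σ_i π_i·P[i][j]:
  π_0 = 3/10·π_0 + 3/10·π_1 + 1/10·π_2 + 1/10·π_3
  π_1 = 1/10·π_0 + 3/10·π_1 + 1/10·π_2 + 3/10·π_3
  π_2 = 2/5·π_0 + 1/5·π_1 + 3/10·π_2 + 1/5·π_3
  normalize: π_0 + π_1 + π_2 + π_3 = 1
Solving the linear system gives exactly π = [34/191, 81/382, 50/191, 133/382].

π = [0.1780, 0.2120, 0.2618, 0.3482]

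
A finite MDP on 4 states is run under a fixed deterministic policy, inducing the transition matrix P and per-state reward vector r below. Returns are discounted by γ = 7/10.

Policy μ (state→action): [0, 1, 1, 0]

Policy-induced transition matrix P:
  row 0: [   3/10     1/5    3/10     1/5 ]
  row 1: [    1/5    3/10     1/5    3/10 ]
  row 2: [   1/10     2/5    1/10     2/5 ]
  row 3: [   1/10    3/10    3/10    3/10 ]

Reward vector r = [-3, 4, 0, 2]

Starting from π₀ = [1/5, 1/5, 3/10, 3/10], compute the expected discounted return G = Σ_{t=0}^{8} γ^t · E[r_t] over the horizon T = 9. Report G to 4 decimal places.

G = 3.7851

t=0: π = [0.2000, 0.2000, 0.3000, 0.3000], E[r] = 0.8000, γ^t·E[r] = 0.800000, running G = 0.800000
t=1: π = [0.1600, 0.3100, 0.2200, 0.3100], E[r] = 1.3800, γ^t·E[r] = 0.966000, running G = 1.766000
t=2: π = [0.1630, 0.3060, 0.2250, 0.3060], E[r] = 1.3470, γ^t·E[r] = 0.660030, running G = 2.426030
t=3: π = [0.1632, 0.3062, 0.2244, 0.3062], E[r] = 1.3476, γ^t·E[r] = 0.462227, running G = 2.888257
t=4: π = [0.1633, 0.3061, 0.2245, 0.3061], E[r] = 1.3469, γ^t·E[r] = 0.323400, running G = 3.211657
t=5: π = [0.1633, 0.3061, 0.2245, 0.3061], E[r] = 1.3470, γ^t·E[r] = 0.226382, running G = 3.438039
t=6: π = [0.1633, 0.3061, 0.2245, 0.3061], E[r] = 1.3469, γ^t·E[r] = 0.158466, running G = 3.596505
t=7: π = [0.1633, 0.3061, 0.2245, 0.3061], E[r] = 1.3469, γ^t·E[r] = 0.110926, running G = 3.707432
t=8: π = [0.1633, 0.3061, 0.2245, 0.3061], E[r] = 1.3469, γ^t·E[r] = 0.077648, running G = 3.785080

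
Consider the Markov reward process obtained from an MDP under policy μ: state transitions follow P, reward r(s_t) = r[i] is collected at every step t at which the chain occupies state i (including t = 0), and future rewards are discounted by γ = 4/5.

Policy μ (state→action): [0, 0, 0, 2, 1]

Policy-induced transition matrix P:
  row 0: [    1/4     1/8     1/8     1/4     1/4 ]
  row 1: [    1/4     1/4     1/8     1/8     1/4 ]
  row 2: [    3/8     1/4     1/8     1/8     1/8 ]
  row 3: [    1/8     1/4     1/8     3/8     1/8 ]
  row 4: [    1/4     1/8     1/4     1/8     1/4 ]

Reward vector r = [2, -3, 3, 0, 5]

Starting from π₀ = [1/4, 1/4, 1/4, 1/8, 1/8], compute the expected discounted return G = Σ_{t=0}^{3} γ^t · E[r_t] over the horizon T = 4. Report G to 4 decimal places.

t=0: π = [0.2500, 0.2500, 0.2500, 0.1250, 0.1250], E[r] = 1.1250, γ^t·E[r] = 1.125000, running G = 1.125000
t=1: π = [0.2656, 0.2031, 0.1406, 0.1875, 0.2031], E[r] = 1.3594, γ^t·E[r] = 1.087500, running G = 2.212500
t=2: π = [0.2441, 0.1914, 0.1504, 0.2051, 0.2090], E[r] = 1.4102, γ^t·E[r] = 0.902500, running G = 3.115000
t=3: π = [0.2432, 0.1934, 0.1511, 0.2068, 0.2056], E[r] = 1.3875, γ^t·E[r] = 0.710375, running G = 3.825375

G = 3.8254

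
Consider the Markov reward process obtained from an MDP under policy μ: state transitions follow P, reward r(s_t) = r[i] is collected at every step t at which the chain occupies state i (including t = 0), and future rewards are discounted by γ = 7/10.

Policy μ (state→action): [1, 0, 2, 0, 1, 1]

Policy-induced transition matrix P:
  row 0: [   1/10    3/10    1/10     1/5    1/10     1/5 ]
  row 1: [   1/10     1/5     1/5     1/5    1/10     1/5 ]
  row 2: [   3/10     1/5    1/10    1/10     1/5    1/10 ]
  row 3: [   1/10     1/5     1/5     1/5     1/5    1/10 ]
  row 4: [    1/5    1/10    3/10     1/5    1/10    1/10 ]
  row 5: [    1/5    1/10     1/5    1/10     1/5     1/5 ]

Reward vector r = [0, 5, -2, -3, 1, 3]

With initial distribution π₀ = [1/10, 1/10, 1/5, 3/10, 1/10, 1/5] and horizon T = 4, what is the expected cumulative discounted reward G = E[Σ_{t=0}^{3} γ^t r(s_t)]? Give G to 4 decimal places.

t=0: π = [0.1000, 0.1000, 0.2000, 0.3000, 0.1000, 0.2000], E[r] = -0.1000, γ^t·E[r] = -0.100000, running G = -0.100000
t=1: π = [0.1700, 0.1800, 0.1800, 0.1600, 0.1700, 0.1400], E[r] = 0.6500, γ^t·E[r] = 0.455000, running G = 0.355000
t=2: π = [0.1670, 0.1860, 0.1820, 0.1680, 0.1480, 0.1490], E[r] = 0.6570, γ^t·E[r] = 0.321930, running G = 0.676930
t=3: π = [0.1661, 0.1870, 0.1799, 0.1669, 0.1499, 0.1502], E[r] = 0.6750, γ^t·E[r] = 0.231525, running G = 0.908455

G = 0.9085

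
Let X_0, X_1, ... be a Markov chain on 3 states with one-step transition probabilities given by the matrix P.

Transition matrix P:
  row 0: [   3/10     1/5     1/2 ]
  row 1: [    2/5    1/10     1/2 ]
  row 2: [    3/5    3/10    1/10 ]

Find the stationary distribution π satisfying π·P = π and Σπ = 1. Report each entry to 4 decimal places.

π = [0.4286, 0.2143, 0.3571]

Balance equations π_j = Σ_i π_i·P[i][j]:
  π_0 = 3/10·π_0 + 2/5·π_1 + 3/5·π_2
  π_1 = 1/5·π_0 + 1/10·π_1 + 3/10·π_2
  normalize: π_0 + π_1 + π_2 = 1
Solving the linear system gives exactly π = [3/7, 3/14, 5/14].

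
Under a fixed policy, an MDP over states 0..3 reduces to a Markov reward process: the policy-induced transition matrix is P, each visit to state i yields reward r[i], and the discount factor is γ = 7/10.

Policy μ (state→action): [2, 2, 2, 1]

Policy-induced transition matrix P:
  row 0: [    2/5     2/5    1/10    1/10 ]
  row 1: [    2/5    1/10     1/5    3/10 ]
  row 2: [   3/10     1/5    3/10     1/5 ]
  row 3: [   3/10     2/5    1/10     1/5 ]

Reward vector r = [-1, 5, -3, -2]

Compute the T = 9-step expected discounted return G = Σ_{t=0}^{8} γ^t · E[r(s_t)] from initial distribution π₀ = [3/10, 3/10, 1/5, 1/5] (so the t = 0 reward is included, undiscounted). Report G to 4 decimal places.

G = 0.5381

t=0: π = [0.3000, 0.3000, 0.2000, 0.2000], E[r] = 0.2000, γ^t·E[r] = 0.200000, running G = 0.200000
t=1: π = [0.3600, 0.2700, 0.1700, 0.2000], E[r] = 0.0800, γ^t·E[r] = 0.056000, running G = 0.256000
t=2: π = [0.3630, 0.2850, 0.1610, 0.1910], E[r] = 0.1970, γ^t·E[r] = 0.096530, running G = 0.352530
t=3: π = [0.3648, 0.2823, 0.1607, 0.1922], E[r] = 0.1802, γ^t·E[r] = 0.061809, running G = 0.414339
t=4: π = [0.3647, 0.2832, 0.1604, 0.1918], E[r] = 0.1865, γ^t·E[r] = 0.044786, running G = 0.459124
t=5: π = [0.3648, 0.2830, 0.1604, 0.1918], E[r] = 0.1852, γ^t·E[r] = 0.031130, running G = 0.490255
t=6: π = [0.3648, 0.2830, 0.1604, 0.1918], E[r] = 0.1856, γ^t·E[r] = 0.021836, running G = 0.512091
t=7: π = [0.3648, 0.2830, 0.1604, 0.1918], E[r] = 0.1855, γ^t·E[r] = 0.015278, running G = 0.527369
t=8: π = [0.3648, 0.2830, 0.1604, 0.1918], E[r] = 0.1855, γ^t·E[r] = 0.010696, running G = 0.538065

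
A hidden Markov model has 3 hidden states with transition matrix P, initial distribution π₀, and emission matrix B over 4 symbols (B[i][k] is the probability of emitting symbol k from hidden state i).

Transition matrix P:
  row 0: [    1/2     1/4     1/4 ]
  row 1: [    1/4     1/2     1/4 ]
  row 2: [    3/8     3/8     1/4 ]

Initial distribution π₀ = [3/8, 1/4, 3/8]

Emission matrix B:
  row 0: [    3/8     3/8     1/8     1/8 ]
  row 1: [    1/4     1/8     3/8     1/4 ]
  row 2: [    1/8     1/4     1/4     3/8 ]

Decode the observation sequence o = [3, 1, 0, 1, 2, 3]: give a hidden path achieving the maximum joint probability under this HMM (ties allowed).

path = [2, 0, 0, 0, 1, 1]

t=0: δ = [4.688e-02, 6.250e-02, 1.406e-01]  (obs o_0=3)
t=1: δ = [1.978e-02, 6.592e-03, 8.789e-03]  ψ = [2, 2, 2]  (obs o_1=1)
t=2: δ = [3.708e-03, 1.236e-03, 6.180e-04]  ψ = [0, 0, 0]  (obs o_2=0)
t=3: δ = [6.952e-04, 1.159e-04, 2.317e-04]  ψ = [0, 0, 0]  (obs o_3=1)
t=4: δ = [4.345e-05, 6.518e-05, 4.345e-05]  ψ = [0, 0, 0]  (obs o_4=2)
t=5: δ = [2.716e-06, 8.147e-06, 6.110e-06]  ψ = [0, 1, 1]  (obs o_5=3)
backtrack: best end state = 1; path = [2, 0, 0, 0, 1, 1]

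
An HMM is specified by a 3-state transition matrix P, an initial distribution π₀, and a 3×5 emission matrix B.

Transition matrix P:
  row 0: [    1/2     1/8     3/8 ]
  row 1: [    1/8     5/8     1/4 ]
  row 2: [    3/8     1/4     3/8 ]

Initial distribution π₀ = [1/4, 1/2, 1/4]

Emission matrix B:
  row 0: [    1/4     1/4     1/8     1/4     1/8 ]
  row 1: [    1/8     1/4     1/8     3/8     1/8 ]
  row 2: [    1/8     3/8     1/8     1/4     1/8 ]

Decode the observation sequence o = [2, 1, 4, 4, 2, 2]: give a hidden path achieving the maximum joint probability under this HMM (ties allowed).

path = [1, 1, 1, 1, 1, 1]

t=0: δ = [3.125e-02, 6.250e-02, 3.125e-02]  (obs o_0=2)
t=1: δ = [3.906e-03, 9.766e-03, 5.859e-03]  ψ = [0, 1, 1]  (obs o_1=1)
t=2: δ = [2.747e-04, 7.629e-04, 3.052e-04]  ψ = [2, 1, 1]  (obs o_2=4)
t=3: δ = [1.717e-05, 5.960e-05, 2.384e-05]  ψ = [0, 1, 1]  (obs o_3=4)
t=4: δ = [1.118e-06, 4.657e-06, 1.863e-06]  ψ = [2, 1, 1]  (obs o_4=2)
t=5: δ = [8.731e-08, 3.638e-07, 1.455e-07]  ψ = [2, 1, 1]  (obs o_5=2)
backtrack: best end state = 1; path = [1, 1, 1, 1, 1, 1]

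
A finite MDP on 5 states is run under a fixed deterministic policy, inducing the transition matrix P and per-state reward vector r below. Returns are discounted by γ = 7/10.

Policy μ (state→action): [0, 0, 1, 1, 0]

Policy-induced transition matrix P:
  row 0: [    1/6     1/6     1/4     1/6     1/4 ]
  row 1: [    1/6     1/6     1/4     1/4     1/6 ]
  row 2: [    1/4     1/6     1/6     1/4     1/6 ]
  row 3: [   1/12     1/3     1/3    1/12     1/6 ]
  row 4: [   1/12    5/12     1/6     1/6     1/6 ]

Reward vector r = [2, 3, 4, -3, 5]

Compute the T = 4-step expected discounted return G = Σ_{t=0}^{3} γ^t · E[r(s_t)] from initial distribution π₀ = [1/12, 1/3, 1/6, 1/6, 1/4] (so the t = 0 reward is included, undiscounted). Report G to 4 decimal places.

t=0: π = [0.0833, 0.3333, 0.1667, 0.1667, 0.2500], E[r] = 2.5833, γ^t·E[r] = 2.583333, running G = 2.583333
t=1: π = [0.1458, 0.2569, 0.2292, 0.1944, 0.1736], E[r] = 2.2639, γ^t·E[r] = 1.584722, running G = 4.168056
t=2: π = [0.1551, 0.2425, 0.2326, 0.1910, 0.1788], E[r] = 2.2894, γ^t·E[r] = 1.121782, running G = 5.289838
t=3: π = [0.1552, 0.2432, 0.2316, 0.1903, 0.1796], E[r] = 2.2935, γ^t·E[r] = 0.786670, running G = 6.076508

G = 6.0765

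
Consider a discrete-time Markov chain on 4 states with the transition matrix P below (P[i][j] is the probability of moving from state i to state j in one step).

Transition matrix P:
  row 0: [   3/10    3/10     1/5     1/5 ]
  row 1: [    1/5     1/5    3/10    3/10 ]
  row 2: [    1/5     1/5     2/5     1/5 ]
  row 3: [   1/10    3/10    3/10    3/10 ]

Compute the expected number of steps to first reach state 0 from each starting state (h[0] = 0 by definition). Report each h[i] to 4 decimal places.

First-step conditioning: h[0] = 0; for i ≠ 0, h[i] = 1 + Σ_k P[i][k]·h[k].
  h[1] = 1 + 1/5·h[1] + 3/10·h[2] + 3/10·h[3]
  h[2] = 1 + 1/5·h[1] + 2/5·h[2] + 1/5·h[3]
  h[3] = 1 + 3/10·h[1] + 3/10·h[2] + 3/10·h[3]
Solving the 3×3 linear system over states ≠ 0 gives exactly h = [0, 75/13, 445/78, 165/26] (h[0] = 0 is the target).

h = [0.0000, 5.7692, 5.7051, 6.3462]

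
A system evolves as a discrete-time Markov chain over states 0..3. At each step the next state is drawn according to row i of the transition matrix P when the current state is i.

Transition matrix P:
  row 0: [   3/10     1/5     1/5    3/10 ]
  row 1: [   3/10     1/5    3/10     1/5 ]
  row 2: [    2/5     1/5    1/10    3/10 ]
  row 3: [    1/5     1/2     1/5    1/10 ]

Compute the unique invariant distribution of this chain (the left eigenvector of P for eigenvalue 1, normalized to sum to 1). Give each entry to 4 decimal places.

π = [0.2979, 0.2683, 0.2062, 0.2276]

Balance equations π_j = Σ_i π_i·P[i][j]:
  π_0 = 3/10·π_0 + 3/10·π_1 + 2/5·π_2 + 1/5·π_3
  π_1 = 1/5·π_0 + 1/5·π_1 + 1/5·π_2 + 1/2·π_3
  π_2 = 1/5·π_0 + 3/10·π_1 + 1/10·π_2 + 1/5·π_3
  normalize: π_0 + π_1 + π_2 + π_3 = 1
Solving the linear system gives exactly π = [403/1353, 11/41, 93/451, 28/123].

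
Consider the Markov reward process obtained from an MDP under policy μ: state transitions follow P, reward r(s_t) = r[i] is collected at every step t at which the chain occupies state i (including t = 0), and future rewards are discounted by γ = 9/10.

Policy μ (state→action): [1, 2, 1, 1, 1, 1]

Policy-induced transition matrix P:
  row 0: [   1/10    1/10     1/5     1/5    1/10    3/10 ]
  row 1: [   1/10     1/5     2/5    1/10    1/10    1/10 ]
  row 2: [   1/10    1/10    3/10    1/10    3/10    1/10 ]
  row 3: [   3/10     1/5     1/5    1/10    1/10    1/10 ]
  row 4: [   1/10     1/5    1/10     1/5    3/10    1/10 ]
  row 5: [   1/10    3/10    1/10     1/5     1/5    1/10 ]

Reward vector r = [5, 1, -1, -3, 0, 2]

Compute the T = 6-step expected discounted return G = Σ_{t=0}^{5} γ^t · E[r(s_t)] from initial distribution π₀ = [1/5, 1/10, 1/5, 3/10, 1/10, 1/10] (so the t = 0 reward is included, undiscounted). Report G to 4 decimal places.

t=0: π = [0.2000, 0.1000, 0.2000, 0.3000, 0.1000, 0.1000], E[r] = 0.2000, γ^t·E[r] = 0.200000, running G = 0.200000
t=1: π = [0.1600, 0.1700, 0.2200, 0.1400, 0.1700, 0.1400], E[r] = 0.6100, γ^t·E[r] = 0.549000, running G = 0.749000
t=2: π = [0.1280, 0.1760, 0.2250, 0.1470, 0.1920, 0.1320], E[r] = 0.4140, γ^t·E[r] = 0.335340, running G = 1.084340
t=3: π = [0.1294, 0.1779, 0.2253, 0.1452, 0.1966, 0.1256], E[r] = 0.4152, γ^t·E[r] = 0.302681, running G = 1.387021
t=4: π = [0.1290, 0.1771, 0.2259, 0.1452, 0.1969, 0.1259], E[r] = 0.4127, γ^t·E[r] = 0.270759, running G = 1.657780
t=5: π = [0.1290, 0.1771, 0.2257, 0.1452, 0.1972, 0.1258], E[r] = 0.4126, γ^t·E[r] = 0.243629, running G = 1.901409

G = 1.9014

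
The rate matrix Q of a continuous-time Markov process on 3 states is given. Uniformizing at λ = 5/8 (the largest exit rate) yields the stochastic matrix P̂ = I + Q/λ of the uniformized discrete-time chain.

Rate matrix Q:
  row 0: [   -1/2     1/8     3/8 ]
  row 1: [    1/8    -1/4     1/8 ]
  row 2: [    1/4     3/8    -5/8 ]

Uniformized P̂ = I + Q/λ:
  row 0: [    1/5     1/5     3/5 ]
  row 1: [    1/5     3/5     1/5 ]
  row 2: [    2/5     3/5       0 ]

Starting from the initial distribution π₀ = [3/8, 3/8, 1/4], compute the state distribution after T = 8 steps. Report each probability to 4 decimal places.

t=0: π = [0.3750, 0.3750, 0.2500]
t=1: π = [0.2500, 0.4500, 0.3000]
t=2: π = [0.2600, 0.5000, 0.2400]
t=3: π = [0.2480, 0.4960, 0.2560]
t=4: π = [0.2512, 0.5008, 0.2480]
t=5: π = [0.2496, 0.4995, 0.2509]
t=6: π = [0.2502, 0.5002, 0.2497]
t=7: π = [0.2499, 0.4999, 0.2501]
t=8: π = [0.2500, 0.5000, 0.2499]

π = [0.2500, 0.5000, 0.2499]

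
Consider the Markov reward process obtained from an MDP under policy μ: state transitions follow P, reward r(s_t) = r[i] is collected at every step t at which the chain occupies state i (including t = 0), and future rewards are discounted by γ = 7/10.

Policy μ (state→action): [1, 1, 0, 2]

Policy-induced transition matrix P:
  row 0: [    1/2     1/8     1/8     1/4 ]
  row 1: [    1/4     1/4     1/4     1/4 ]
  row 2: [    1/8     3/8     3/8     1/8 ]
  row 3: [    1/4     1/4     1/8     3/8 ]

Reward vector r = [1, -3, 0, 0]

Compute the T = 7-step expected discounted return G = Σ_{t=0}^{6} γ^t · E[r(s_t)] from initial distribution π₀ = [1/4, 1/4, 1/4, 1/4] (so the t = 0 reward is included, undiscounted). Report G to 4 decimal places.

t=0: π = [0.2500, 0.2500, 0.2500, 0.2500], E[r] = -0.5000, γ^t·E[r] = -0.500000, running G = -0.500000
t=1: π = [0.2813, 0.2500, 0.2188, 0.2500], E[r] = -0.4688, γ^t·E[r] = -0.328125, running G = -0.828125
t=2: π = [0.2930, 0.2422, 0.2109, 0.2539], E[r] = -0.4336, γ^t·E[r] = -0.212461, running G = -1.040586
t=3: π = [0.2969, 0.2397, 0.2080, 0.2554], E[r] = -0.4224, γ^t·E[r] = -0.144871, running G = -1.185457
t=4: π = [0.2982, 0.2389, 0.2070, 0.2559], E[r] = -0.4185, γ^t·E[r] = -0.100472, running G = -1.285928
t=5: π = [0.2987, 0.2386, 0.2066, 0.2561], E[r] = -0.4171, γ^t·E[r] = -0.070102, running G = -1.356030
t=6: π = [0.2988, 0.2385, 0.2065, 0.2562], E[r] = -0.4166, γ^t·E[r] = -0.049016, running G = -1.405045

G = -1.4050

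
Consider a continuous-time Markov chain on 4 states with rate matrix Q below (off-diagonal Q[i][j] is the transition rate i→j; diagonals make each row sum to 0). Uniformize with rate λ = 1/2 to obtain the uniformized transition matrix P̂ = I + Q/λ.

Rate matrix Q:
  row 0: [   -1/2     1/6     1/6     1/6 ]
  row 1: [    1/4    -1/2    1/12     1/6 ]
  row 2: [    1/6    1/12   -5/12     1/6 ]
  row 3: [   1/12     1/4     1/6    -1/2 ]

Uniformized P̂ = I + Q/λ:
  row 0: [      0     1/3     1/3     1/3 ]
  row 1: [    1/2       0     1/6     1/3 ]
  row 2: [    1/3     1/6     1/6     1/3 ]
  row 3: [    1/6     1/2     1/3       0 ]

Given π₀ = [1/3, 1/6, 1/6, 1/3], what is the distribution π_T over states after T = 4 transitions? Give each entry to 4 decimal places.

π = [0.2584, 0.2440, 0.2467, 0.2510]

t=0: π = [0.3333, 0.1667, 0.1667, 0.3333]
t=1: π = [0.1944, 0.3056, 0.2778, 0.2222]
t=2: π = [0.2824, 0.2222, 0.2361, 0.2593]
t=3: π = [0.2330, 0.2631, 0.2569, 0.2469]
t=4: π = [0.2584, 0.2440, 0.2467, 0.2510]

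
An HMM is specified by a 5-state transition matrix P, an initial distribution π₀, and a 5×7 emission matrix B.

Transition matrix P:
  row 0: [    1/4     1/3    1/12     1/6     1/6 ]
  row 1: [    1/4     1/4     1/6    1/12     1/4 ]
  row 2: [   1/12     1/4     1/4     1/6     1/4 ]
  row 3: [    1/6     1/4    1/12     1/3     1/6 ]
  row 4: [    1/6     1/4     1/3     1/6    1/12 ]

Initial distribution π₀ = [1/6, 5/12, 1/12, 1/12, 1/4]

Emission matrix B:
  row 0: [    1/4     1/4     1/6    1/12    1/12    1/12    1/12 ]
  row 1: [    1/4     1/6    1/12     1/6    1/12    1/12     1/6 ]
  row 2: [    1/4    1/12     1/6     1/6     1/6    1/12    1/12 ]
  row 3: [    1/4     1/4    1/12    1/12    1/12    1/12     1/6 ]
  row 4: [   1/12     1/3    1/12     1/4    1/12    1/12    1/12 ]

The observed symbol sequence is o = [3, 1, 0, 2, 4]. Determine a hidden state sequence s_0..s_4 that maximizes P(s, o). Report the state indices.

path = [1, 4, 2, 2, 2]

t=0: δ = [1.389e-02, 6.944e-02, 1.389e-02, 6.944e-03, 6.250e-02]  (obs o_0=3)
t=1: δ = [4.340e-03, 2.894e-03, 1.736e-03, 2.604e-03, 5.787e-03]  ψ = [1, 1, 4, 4, 1]  (obs o_1=1)
t=2: δ = [2.713e-04, 3.617e-04, 4.823e-04, 2.411e-04, 6.028e-05]  ψ = [0, 0, 4, 4, 0]  (obs o_2=0)
t=3: δ = [1.507e-05, 1.005e-05, 2.009e-05, 6.698e-06, 1.005e-05]  ψ = [1, 2, 2, 2, 2]  (obs o_3=2)
t=4: δ = [3.140e-07, 4.186e-07, 8.372e-07, 2.791e-07, 4.186e-07]  ψ = [0, 0, 2, 2, 2]  (obs o_4=4)
backtrack: best end state = 2; path = [1, 4, 2, 2, 2]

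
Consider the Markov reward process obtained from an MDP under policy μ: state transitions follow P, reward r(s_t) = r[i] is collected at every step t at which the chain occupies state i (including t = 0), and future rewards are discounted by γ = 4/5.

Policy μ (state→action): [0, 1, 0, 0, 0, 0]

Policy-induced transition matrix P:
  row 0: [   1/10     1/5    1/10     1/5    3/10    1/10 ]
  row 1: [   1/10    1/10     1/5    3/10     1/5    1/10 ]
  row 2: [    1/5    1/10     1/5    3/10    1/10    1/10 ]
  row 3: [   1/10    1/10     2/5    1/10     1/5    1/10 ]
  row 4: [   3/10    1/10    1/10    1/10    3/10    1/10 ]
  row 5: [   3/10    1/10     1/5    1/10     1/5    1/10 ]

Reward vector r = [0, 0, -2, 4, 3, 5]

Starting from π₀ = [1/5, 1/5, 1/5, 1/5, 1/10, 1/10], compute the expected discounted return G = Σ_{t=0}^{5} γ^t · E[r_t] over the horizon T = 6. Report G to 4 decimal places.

t=0: π = [0.2000, 0.2000, 0.2000, 0.2000, 0.1000, 0.1000], E[r] = 1.2000, γ^t·E[r] = 1.200000, running G = 1.200000
t=1: π = [0.1600, 0.1200, 0.2100, 0.2000, 0.2100, 0.1000], E[r] = 1.5100, γ^t·E[r] = 1.208000, running G = 2.408000
t=2: π = [0.1830, 0.1160, 0.2030, 0.1820, 0.2160, 0.1000], E[r] = 1.4700, γ^t·E[r] = 0.940800, running G = 3.348800
t=3: π = [0.1835, 0.1183, 0.1965, 0.1821, 0.2196, 0.1000], E[r] = 1.4942, γ^t·E[r] = 0.765030, running G = 4.113830
t=4: π = [0.1836, 0.1184, 0.1961, 0.1813, 0.2207, 0.1000], E[r] = 1.4950, γ^t·E[r] = 0.612352, running G = 4.726182
t=5: π = [0.1837, 0.1184, 0.1958, 0.1812, 0.2208, 0.1000], E[r] = 1.4958, γ^t·E[r] = 0.490129, running G = 5.216311

G = 5.2163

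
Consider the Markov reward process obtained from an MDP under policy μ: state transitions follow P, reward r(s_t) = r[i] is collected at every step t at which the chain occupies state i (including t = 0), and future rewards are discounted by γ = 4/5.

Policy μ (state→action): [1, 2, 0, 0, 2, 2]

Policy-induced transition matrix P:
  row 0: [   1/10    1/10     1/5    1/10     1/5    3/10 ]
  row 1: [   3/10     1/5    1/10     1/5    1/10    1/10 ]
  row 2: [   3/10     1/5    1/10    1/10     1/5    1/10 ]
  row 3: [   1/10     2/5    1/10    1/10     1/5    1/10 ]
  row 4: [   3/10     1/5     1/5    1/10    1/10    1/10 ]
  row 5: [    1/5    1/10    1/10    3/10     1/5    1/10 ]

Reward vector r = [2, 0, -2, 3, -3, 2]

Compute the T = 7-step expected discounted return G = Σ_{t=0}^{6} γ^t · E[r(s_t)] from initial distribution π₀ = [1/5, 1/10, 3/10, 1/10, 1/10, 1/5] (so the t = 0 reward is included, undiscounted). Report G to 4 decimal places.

t=0: π = [0.2000, 0.1000, 0.3000, 0.1000, 0.1000, 0.2000], E[r] = 0.2000, γ^t·E[r] = 0.200000, running G = 0.200000
t=1: π = [0.2200, 0.1800, 0.1300, 0.1500, 0.1800, 0.1400], E[r] = 0.3700, γ^t·E[r] = 0.296000, running G = 0.496000
t=2: π = [0.2120, 0.1940, 0.1400, 0.1460, 0.1640, 0.1440], E[r] = 0.3780, γ^t·E[r] = 0.241920, running G = 0.737920
t=3: π = [0.2140, 0.1936, 0.1376, 0.1482, 0.1642, 0.1424], E[r] = 0.3896, γ^t·E[r] = 0.199475, running G = 0.937395
t=4: π = [0.2133, 0.1940, 0.1378, 0.1478, 0.1642, 0.1428], E[r] = 0.3875, γ^t·E[r] = 0.158704, running G = 1.096099
t=5: π = [0.2135, 0.1940, 0.1378, 0.1480, 0.1642, 0.1427], E[r] = 0.3881, γ^t·E[r] = 0.127186, running G = 1.223285
t=6: π = [0.2134, 0.1940, 0.1378, 0.1479, 0.1642, 0.1427], E[r] = 0.3880, γ^t·E[r] = 0.101705, running G = 1.324991

G = 1.3250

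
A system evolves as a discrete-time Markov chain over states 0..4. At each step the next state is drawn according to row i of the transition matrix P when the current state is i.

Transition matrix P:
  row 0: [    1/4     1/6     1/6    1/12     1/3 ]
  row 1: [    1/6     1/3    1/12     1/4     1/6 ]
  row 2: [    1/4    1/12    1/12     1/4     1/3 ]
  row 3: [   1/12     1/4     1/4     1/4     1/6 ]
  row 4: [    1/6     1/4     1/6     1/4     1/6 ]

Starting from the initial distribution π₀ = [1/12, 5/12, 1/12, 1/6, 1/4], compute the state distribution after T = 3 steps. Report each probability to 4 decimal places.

π = [0.1753, 0.2297, 0.1529, 0.2213, 0.2209]

t=0: π = [0.0833, 0.4167, 0.0833, 0.1667, 0.2500]
t=1: π = [0.1667, 0.2639, 0.1389, 0.2361, 0.1944]
t=2: π = [0.1725, 0.2350, 0.1528, 0.2222, 0.2176]
t=3: π = [0.1753, 0.2297, 0.1529, 0.2213, 0.2209]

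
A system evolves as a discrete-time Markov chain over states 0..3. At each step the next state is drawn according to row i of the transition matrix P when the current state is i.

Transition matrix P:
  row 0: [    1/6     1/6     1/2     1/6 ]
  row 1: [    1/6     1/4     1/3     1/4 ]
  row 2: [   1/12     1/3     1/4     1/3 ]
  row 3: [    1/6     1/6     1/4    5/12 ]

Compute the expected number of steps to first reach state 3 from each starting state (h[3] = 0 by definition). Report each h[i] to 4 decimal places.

h = [4.0238, 3.7619, 3.4524, 0.0000]

First-step conditioning: h[3] = 0; for i ≠ 3, h[i] = 1 + Σ_k P[i][k]·h[k].
  h[0] = 1 + 1/6·h[0] + 1/6·h[1] + 1/2·h[2]
  h[1] = 1 + 1/6·h[0] + 1/4·h[1] + 1/3·h[2]
  h[2] = 1 + 1/12·h[0] + 1/3·h[1] + 1/4·h[2]
Solving the 3×3 linear system over states ≠ 3 gives exactly h = [169/42, 79/21, 145/42, 0] (h[3] = 0 is the target).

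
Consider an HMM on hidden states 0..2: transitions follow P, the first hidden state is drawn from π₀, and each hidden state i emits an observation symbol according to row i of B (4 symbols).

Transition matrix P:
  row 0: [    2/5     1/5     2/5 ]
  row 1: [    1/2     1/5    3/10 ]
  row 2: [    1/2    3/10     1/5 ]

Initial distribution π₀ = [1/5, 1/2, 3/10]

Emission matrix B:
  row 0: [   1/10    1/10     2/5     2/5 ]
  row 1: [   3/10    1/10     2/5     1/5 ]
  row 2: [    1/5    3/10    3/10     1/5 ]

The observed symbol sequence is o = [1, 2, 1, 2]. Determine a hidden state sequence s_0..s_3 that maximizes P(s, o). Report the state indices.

t=0: δ = [2.000e-02, 5.000e-02, 9.000e-02]  (obs o_0=1)
t=1: δ = [1.800e-02, 1.080e-02, 5.400e-03]  ψ = [2, 2, 2]  (obs o_1=2)
t=2: δ = [7.200e-04, 3.600e-04, 2.160e-03]  ψ = [0, 0, 0]  (obs o_2=1)
t=3: δ = [4.320e-04, 2.592e-04, 1.296e-04]  ψ = [2, 2, 2]  (obs o_3=2)
backtrack: best end state = 0; path = [2, 0, 2, 0]

path = [2, 0, 2, 0]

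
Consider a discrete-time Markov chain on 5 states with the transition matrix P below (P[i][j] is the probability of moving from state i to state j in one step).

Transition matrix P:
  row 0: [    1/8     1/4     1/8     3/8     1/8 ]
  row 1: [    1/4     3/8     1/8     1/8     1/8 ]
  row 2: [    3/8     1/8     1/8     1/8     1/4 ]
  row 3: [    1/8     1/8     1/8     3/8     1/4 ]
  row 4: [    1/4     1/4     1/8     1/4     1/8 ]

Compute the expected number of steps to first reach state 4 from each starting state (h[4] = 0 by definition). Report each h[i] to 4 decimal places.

First-step conditioning: h[4] = 0; for i ≠ 4, h[i] = 1 + Σ_k P[i][k]·h[k].
  h[0] = 1 + 1/8·h[0] + 1/4·h[1] + 1/8·h[2] + 3/8·h[3]
  h[1] = 1 + 1/4·h[0] + 3/8·h[1] + 1/8·h[2] + 1/8·h[3]
  h[2] = 1 + 3/8·h[0] + 1/8·h[1] + 1/8·h[2] + 1/8·h[3]
  h[3] = 1 + 1/8·h[0] + 1/8·h[1] + 1/8·h[2] + 3/8·h[3]
Solving the 4×4 linear system over states ≠ 4 gives exactly h = [1728/305, 1792/305, 312/61, 1504/305, 0] (h[4] = 0 is the target).

h = [5.6656, 5.8754, 5.1148, 4.9311, 0.0000]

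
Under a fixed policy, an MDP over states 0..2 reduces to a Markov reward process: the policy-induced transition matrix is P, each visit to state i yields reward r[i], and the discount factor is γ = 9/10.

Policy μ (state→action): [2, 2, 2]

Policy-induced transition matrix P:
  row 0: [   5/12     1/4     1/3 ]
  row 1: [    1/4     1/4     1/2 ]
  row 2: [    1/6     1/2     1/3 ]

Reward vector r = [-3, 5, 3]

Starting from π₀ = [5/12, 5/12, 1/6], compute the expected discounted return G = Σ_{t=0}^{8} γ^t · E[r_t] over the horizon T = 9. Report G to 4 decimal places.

G = 11.8713

t=0: π = [0.4167, 0.4167, 0.1667], E[r] = 1.3333, γ^t·E[r] = 1.333333, running G = 1.333333
t=1: π = [0.3056, 0.2917, 0.4028], E[r] = 1.7500, γ^t·E[r] = 1.575000, running G = 2.908333
t=2: π = [0.2674, 0.3507, 0.3819], E[r] = 2.0972, γ^t·E[r] = 1.698750, running G = 4.607083
t=3: π = [0.2627, 0.3455, 0.3918], E[r] = 2.1146, γ^t·E[r] = 1.541531, running G = 6.148615
t=4: π = [0.2611, 0.3479, 0.3909], E[r] = 2.1291, γ^t·E[r] = 1.396870, running G = 7.545485
t=5: π = [0.2609, 0.3477, 0.3913], E[r] = 2.1298, γ^t·E[r] = 1.257610, running G = 8.803095
t=6: π = [0.2609, 0.3478, 0.3913], E[r] = 2.1304, γ^t·E[r] = 1.132170, running G = 9.935265
t=7: π = [0.2609, 0.3478, 0.3913], E[r] = 2.1304, γ^t·E[r] = 1.018967, running G = 10.954232
t=8: π = [0.2609, 0.3478, 0.3913], E[r] = 2.1304, γ^t·E[r] = 0.917081, running G = 11.871314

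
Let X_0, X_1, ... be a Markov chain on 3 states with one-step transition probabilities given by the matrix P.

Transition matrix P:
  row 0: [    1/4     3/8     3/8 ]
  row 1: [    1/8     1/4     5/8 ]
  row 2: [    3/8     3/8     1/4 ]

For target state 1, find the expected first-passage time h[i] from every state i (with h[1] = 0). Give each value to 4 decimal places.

First-step conditioning: h[1] = 0; for i ≠ 1, h[i] = 1 + Σ_k P[i][k]·h[k].
  h[0] = 1 + 1/4·h[0] + 3/8·h[2]
  h[2] = 1 + 3/8·h[0] + 1/4·h[2]
Solving the 2×2 linear system over states ≠ 1 gives exactly h = [8/3, 0, 8/3] (h[1] = 0 is the target).

h = [2.6667, 0.0000, 2.6667]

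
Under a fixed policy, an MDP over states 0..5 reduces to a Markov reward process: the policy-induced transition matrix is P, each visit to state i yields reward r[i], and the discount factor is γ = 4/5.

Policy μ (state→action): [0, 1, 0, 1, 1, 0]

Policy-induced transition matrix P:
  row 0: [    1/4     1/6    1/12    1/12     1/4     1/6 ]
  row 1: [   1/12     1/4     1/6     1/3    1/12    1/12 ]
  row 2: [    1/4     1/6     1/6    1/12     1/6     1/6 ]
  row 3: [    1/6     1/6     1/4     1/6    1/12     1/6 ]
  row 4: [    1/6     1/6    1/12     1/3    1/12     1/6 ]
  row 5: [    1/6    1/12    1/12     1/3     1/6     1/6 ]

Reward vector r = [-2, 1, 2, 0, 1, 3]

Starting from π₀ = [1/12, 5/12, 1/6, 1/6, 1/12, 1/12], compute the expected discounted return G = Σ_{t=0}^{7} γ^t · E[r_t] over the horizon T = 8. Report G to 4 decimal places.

G = 3.1462

t=0: π = [0.0833, 0.4167, 0.1667, 0.1667, 0.0833, 0.0833], E[r] = 0.9167, γ^t·E[r] = 0.916667, running G = 0.916667
t=1: π = [0.1528, 0.1944, 0.1597, 0.2431, 0.1181, 0.1319], E[r] = 0.7222, γ^t·E[r] = 0.577778, running G = 1.494444
t=2: π = [0.1765, 0.1719, 0.1534, 0.2147, 0.1331, 0.1505], E[r] = 0.7101, γ^t·E[r] = 0.454444, running G = 1.948889
t=3: π = [0.1798, 0.1685, 0.1462, 0.2151, 0.1381, 0.1523], E[r] = 0.6963, γ^t·E[r] = 0.356519, running G = 2.305407
t=4: π = [0.1798, 0.1680, 0.1454, 0.2160, 0.1382, 0.1526], E[r] = 0.6953, γ^t·E[r] = 0.284790, running G = 2.590198
t=5: π = [0.1798, 0.1679, 0.1454, 0.2160, 0.1381, 0.1527], E[r] = 0.6954, γ^t·E[r] = 0.227883, running G = 2.818080
t=6: π = [0.1798, 0.1679, 0.1455, 0.2160, 0.1381, 0.1527], E[r] = 0.6955, γ^t·E[r] = 0.182310, running G = 3.000390
t=7: π = [0.1798, 0.1679, 0.1455, 0.2160, 0.1381, 0.1527], E[r] = 0.6955, γ^t·E[r] = 0.145847, running G = 3.146237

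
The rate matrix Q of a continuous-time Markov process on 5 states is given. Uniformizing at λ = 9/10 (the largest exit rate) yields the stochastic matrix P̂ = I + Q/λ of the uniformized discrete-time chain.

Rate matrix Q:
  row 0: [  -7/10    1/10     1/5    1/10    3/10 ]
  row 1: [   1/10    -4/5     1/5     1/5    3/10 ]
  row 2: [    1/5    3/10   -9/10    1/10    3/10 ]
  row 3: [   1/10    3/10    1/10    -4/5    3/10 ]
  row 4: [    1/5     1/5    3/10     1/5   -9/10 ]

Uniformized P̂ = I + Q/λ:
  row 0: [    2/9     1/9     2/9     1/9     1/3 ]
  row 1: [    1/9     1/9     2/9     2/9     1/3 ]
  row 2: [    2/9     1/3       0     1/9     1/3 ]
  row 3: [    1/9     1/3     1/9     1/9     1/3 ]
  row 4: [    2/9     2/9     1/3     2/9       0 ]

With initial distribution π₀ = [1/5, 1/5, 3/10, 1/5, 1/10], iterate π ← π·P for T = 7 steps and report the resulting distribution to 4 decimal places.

π = [0.1800, 0.2174, 0.1896, 0.1630, 0.2501]

t=0: π = [0.2000, 0.2000, 0.3000, 0.2000, 0.1000]
t=1: π = [0.1778, 0.2333, 0.1444, 0.1444, 0.3000]
t=2: π = [0.1802, 0.2086, 0.2074, 0.1704, 0.2333]
t=3: π = [0.1801, 0.2210, 0.1831, 0.1602, 0.2556]
t=4: π = [0.1799, 0.2158, 0.1921, 0.1641, 0.2481]
t=5: π = [0.1800, 0.2178, 0.1889, 0.1627, 0.2506]
t=6: π = [0.1799, 0.2171, 0.1900, 0.1632, 0.2498]
t=7: π = [0.1800, 0.2174, 0.1896, 0.1630, 0.2501]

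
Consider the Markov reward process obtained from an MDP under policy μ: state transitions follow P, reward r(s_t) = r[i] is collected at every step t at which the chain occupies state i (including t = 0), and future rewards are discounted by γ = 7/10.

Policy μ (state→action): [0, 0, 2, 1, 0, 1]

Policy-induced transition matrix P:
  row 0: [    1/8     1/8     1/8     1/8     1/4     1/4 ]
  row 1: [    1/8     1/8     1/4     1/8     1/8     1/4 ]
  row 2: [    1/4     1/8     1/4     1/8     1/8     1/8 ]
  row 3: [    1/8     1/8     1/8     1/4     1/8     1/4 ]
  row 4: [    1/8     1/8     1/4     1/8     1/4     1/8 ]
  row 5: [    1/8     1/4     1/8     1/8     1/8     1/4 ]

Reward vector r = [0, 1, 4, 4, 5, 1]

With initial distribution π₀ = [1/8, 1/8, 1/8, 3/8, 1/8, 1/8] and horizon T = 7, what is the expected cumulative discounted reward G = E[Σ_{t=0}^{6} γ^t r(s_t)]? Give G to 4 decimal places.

t=0: π = [0.1250, 0.1250, 0.1250, 0.3750, 0.1250, 0.1250], E[r] = 2.8750, γ^t·E[r] = 2.875000, running G = 2.875000
t=1: π = [0.1406, 0.1406, 0.1719, 0.1719, 0.1563, 0.2188], E[r] = 2.5156, γ^t·E[r] = 1.760938, running G = 4.635938
t=2: π = [0.1465, 0.1523, 0.1836, 0.1465, 0.1621, 0.2090], E[r] = 2.4922, γ^t·E[r] = 1.221172, running G = 5.857109
t=3: π = [0.1479, 0.1511, 0.1873, 0.1433, 0.1636, 0.2068], E[r] = 2.4980, γ^t·E[r] = 0.856830, running G = 6.713939
t=4: π = [0.1484, 0.1508, 0.1877, 0.1429, 0.1639, 0.2061], E[r] = 2.4993, γ^t·E[r] = 0.600089, running G = 7.314028
t=5: π = [0.1485, 0.1508, 0.1878, 0.1429, 0.1640, 0.2060], E[r] = 2.4997, γ^t·E[r] = 0.420133, running G = 7.734161
t=6: π = [0.1485, 0.1508, 0.1878, 0.1429, 0.1641, 0.2060], E[r] = 2.4998, γ^t·E[r] = 0.294103, running G = 8.028264

G = 8.0283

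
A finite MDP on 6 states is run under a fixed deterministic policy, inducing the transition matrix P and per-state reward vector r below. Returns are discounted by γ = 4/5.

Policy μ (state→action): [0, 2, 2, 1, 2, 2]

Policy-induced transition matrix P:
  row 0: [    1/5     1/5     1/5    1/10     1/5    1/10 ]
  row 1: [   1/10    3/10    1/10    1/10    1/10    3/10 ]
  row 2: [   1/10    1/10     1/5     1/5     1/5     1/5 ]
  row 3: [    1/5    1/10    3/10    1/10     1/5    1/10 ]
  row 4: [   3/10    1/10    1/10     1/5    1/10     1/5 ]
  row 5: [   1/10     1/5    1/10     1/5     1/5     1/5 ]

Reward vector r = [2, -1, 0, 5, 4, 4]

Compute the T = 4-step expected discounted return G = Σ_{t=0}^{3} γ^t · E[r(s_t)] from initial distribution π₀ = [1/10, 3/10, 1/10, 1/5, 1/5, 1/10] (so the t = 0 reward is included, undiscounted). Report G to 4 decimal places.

t=0: π = [0.1000, 0.3000, 0.1000, 0.2000, 0.2000, 0.1000], E[r] = 2.1000, γ^t·E[r] = 2.100000, running G = 2.100000
t=1: π = [0.1700, 0.1800, 0.1600, 0.1400, 0.1500, 0.2000], E[r] = 2.2600, γ^t·E[r] = 1.808000, running G = 3.908000
t=2: π = [0.1610, 0.1730, 0.1610, 0.1510, 0.1670, 0.1870], E[r] = 2.3200, γ^t·E[r] = 1.484800, running G = 5.392800
t=3: π = [0.1646, 0.1694, 0.1624, 0.1515, 0.1660, 0.1861], E[r] = 2.3257, γ^t·E[r] = 1.190758, running G = 6.583558

G = 6.5836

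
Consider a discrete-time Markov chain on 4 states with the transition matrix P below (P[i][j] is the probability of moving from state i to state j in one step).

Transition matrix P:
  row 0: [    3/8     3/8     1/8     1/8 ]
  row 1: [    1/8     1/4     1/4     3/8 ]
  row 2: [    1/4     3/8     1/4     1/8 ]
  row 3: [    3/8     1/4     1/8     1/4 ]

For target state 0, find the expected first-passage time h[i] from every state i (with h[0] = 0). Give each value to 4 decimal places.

h = [0.0000, 4.4800, 4.1600, 3.5200]

First-step conditioning: h[0] = 0; for i ≠ 0, h[i] = 1 + Σ_k P[i][k]·h[k].
  h[1] = 1 + 1/4·h[1] + 1/4·h[2] + 3/8·h[3]
  h[2] = 1 + 3/8·h[1] + 1/4·h[2] + 1/8·h[3]
  h[3] = 1 + 1/4·h[1] + 1/8·h[2] + 1/4·h[3]
Solving the 3×3 linear system over states ≠ 0 gives exactly h = [0, 112/25, 104/25, 88/25] (h[0] = 0 is the target).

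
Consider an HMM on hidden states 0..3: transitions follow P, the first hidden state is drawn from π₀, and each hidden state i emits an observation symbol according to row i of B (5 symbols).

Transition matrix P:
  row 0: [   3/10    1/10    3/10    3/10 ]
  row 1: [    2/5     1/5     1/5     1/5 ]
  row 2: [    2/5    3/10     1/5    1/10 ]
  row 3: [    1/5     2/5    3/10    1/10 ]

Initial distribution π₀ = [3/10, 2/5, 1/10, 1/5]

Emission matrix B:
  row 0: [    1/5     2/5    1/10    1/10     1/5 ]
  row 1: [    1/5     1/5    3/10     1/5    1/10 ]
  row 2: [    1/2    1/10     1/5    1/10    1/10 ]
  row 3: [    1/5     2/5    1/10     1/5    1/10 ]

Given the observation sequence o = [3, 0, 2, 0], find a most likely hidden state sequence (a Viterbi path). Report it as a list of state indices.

path = [1, 2, 1, 2]

t=0: δ = [3.000e-02, 8.000e-02, 1.000e-02, 4.000e-02]  (obs o_0=3)
t=1: δ = [6.400e-03, 3.200e-03, 8.000e-03, 3.200e-03]  ψ = [1, 1, 1, 1]  (obs o_1=0)
t=2: δ = [3.200e-04, 7.200e-04, 3.840e-04, 1.920e-04]  ψ = [2, 2, 0, 0]  (obs o_2=2)
t=3: δ = [5.760e-05, 2.880e-05, 7.200e-05, 2.880e-05]  ψ = [1, 1, 1, 1]  (obs o_3=0)
backtrack: best end state = 2; path = [1, 2, 1, 2]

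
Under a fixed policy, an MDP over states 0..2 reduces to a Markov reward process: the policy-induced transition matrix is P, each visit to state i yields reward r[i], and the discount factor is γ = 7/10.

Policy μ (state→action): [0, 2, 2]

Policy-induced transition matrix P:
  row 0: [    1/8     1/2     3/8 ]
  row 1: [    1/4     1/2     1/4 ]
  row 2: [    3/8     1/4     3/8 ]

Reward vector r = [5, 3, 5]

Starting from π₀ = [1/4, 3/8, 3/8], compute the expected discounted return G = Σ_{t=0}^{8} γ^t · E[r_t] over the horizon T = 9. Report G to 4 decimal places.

G = 13.4199

t=0: π = [0.2500, 0.3750, 0.3750], E[r] = 4.2500, γ^t·E[r] = 4.250000, running G = 4.250000
t=1: π = [0.2656, 0.4063, 0.3281], E[r] = 4.1875, γ^t·E[r] = 2.931250, running G = 7.181250
t=2: π = [0.2578, 0.4180, 0.3242], E[r] = 4.1641, γ^t·E[r] = 2.040391, running G = 9.221641
t=3: π = [0.2583, 0.4189, 0.3228], E[r] = 4.1621, γ^t·E[r] = 1.427604, running G = 10.649244
t=4: π = [0.2581, 0.4193, 0.3226], E[r] = 4.1614, γ^t·E[r] = 0.999147, running G = 11.648391
t=5: π = [0.2581, 0.4193, 0.3226], E[r] = 4.1613, γ^t·E[r] = 0.699392, running G = 12.347783
t=6: π = [0.2581, 0.4194, 0.3226], E[r] = 4.1613, γ^t·E[r] = 0.489572, running G = 12.837355
t=7: π = [0.2581, 0.4194, 0.3226], E[r] = 4.1613, γ^t·E[r] = 0.342700, running G = 13.180055
t=8: π = [0.2581, 0.4194, 0.3226], E[r] = 4.1613, γ^t·E[r] = 0.239890, running G = 13.419945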